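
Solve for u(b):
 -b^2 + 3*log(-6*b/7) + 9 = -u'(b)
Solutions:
 u(b) = C1 + b^3/3 - 3*b*log(-b) + 3*b*(-2 - log(6) + log(7))


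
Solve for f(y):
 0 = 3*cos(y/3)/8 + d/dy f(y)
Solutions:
 f(y) = C1 - 9*sin(y/3)/8


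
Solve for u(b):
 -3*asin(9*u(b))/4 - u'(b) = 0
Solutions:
 Integral(1/asin(9*_y), (_y, u(b))) = C1 - 3*b/4


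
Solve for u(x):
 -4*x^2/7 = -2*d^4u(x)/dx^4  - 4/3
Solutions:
 u(x) = C1 + C2*x + C3*x^2 + C4*x^3 + x^6/1260 - x^4/36


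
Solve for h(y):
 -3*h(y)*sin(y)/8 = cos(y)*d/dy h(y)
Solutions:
 h(y) = C1*cos(y)^(3/8)


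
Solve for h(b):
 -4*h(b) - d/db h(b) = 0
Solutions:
 h(b) = C1*exp(-4*b)


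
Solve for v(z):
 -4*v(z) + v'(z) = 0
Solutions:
 v(z) = C1*exp(4*z)


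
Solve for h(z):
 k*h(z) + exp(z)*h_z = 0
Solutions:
 h(z) = C1*exp(k*exp(-z))


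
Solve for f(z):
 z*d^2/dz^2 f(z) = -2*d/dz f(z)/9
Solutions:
 f(z) = C1 + C2*z^(7/9)


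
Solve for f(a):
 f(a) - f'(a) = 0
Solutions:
 f(a) = C1*exp(a)


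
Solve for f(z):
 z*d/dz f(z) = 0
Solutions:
 f(z) = C1


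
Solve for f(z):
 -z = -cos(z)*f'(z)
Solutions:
 f(z) = C1 + Integral(z/cos(z), z)


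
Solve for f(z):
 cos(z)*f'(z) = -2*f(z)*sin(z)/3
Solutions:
 f(z) = C1*cos(z)^(2/3)


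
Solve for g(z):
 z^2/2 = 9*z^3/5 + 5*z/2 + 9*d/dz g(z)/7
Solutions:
 g(z) = C1 - 7*z^4/20 + 7*z^3/54 - 35*z^2/36


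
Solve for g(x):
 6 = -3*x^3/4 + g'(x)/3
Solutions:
 g(x) = C1 + 9*x^4/16 + 18*x


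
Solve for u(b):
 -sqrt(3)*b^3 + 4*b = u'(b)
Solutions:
 u(b) = C1 - sqrt(3)*b^4/4 + 2*b^2


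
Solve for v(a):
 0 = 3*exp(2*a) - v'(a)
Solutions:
 v(a) = C1 + 3*exp(2*a)/2


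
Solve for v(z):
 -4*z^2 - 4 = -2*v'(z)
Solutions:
 v(z) = C1 + 2*z^3/3 + 2*z


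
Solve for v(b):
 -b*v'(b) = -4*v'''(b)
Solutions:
 v(b) = C1 + Integral(C2*airyai(2^(1/3)*b/2) + C3*airybi(2^(1/3)*b/2), b)


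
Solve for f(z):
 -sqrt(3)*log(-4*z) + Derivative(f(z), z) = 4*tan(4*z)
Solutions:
 f(z) = C1 + sqrt(3)*z*(log(-z) - 1) + 2*sqrt(3)*z*log(2) - log(cos(4*z))


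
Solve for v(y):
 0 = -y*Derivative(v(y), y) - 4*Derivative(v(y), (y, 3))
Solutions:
 v(y) = C1 + Integral(C2*airyai(-2^(1/3)*y/2) + C3*airybi(-2^(1/3)*y/2), y)


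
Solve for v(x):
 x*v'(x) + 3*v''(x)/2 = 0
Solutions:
 v(x) = C1 + C2*erf(sqrt(3)*x/3)


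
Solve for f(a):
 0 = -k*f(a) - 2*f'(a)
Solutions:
 f(a) = C1*exp(-a*k/2)


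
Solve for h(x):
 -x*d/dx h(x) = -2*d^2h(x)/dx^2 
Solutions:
 h(x) = C1 + C2*erfi(x/2)


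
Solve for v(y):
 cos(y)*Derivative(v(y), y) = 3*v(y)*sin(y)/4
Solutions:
 v(y) = C1/cos(y)^(3/4)


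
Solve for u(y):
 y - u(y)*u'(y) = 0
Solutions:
 u(y) = -sqrt(C1 + y^2)
 u(y) = sqrt(C1 + y^2)


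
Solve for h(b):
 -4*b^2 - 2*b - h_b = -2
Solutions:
 h(b) = C1 - 4*b^3/3 - b^2 + 2*b


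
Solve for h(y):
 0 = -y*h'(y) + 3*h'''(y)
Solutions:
 h(y) = C1 + Integral(C2*airyai(3^(2/3)*y/3) + C3*airybi(3^(2/3)*y/3), y)


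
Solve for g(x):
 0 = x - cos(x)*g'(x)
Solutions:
 g(x) = C1 + Integral(x/cos(x), x)


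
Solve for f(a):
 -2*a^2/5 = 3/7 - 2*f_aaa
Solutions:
 f(a) = C1 + C2*a + C3*a^2 + a^5/300 + a^3/28


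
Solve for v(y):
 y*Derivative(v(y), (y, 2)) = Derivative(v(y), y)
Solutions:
 v(y) = C1 + C2*y^2


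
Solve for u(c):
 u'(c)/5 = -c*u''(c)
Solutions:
 u(c) = C1 + C2*c^(4/5)


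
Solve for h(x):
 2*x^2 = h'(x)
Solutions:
 h(x) = C1 + 2*x^3/3


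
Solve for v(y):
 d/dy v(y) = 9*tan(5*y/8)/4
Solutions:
 v(y) = C1 - 18*log(cos(5*y/8))/5


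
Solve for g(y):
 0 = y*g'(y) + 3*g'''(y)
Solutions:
 g(y) = C1 + Integral(C2*airyai(-3^(2/3)*y/3) + C3*airybi(-3^(2/3)*y/3), y)


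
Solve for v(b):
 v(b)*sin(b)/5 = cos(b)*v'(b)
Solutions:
 v(b) = C1/cos(b)^(1/5)


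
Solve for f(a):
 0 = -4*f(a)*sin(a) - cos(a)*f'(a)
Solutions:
 f(a) = C1*cos(a)^4


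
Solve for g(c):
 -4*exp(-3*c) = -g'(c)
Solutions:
 g(c) = C1 - 4*exp(-3*c)/3


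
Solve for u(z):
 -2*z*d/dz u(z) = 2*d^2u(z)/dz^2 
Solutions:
 u(z) = C1 + C2*erf(sqrt(2)*z/2)


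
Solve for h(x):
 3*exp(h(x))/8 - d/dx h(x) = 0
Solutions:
 h(x) = log(-1/(C1 + 3*x)) + 3*log(2)


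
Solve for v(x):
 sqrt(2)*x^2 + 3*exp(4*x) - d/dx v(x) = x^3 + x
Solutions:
 v(x) = C1 - x^4/4 + sqrt(2)*x^3/3 - x^2/2 + 3*exp(4*x)/4


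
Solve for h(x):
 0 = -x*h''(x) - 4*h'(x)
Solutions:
 h(x) = C1 + C2/x^3


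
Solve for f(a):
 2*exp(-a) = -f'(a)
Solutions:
 f(a) = C1 + 2*exp(-a)


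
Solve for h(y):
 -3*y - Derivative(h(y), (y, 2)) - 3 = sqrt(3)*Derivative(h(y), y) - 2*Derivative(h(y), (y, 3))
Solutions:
 h(y) = C1 + C2*exp(y*(1 - sqrt(1 + 8*sqrt(3)))/4) + C3*exp(y*(1 + sqrt(1 + 8*sqrt(3)))/4) - sqrt(3)*y^2/2 - sqrt(3)*y + y


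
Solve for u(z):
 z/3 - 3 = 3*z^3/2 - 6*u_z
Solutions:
 u(z) = C1 + z^4/16 - z^2/36 + z/2


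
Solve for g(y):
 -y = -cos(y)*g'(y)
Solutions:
 g(y) = C1 + Integral(y/cos(y), y)


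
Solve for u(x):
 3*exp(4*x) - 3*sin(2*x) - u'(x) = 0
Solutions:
 u(x) = C1 + 3*exp(4*x)/4 + 3*cos(2*x)/2


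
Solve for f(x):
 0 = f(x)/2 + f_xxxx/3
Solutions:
 f(x) = (C1*sin(6^(1/4)*x/2) + C2*cos(6^(1/4)*x/2))*exp(-6^(1/4)*x/2) + (C3*sin(6^(1/4)*x/2) + C4*cos(6^(1/4)*x/2))*exp(6^(1/4)*x/2)


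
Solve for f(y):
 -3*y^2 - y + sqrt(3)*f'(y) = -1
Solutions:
 f(y) = C1 + sqrt(3)*y^3/3 + sqrt(3)*y^2/6 - sqrt(3)*y/3


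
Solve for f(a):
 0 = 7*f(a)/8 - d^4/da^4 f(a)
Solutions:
 f(a) = C1*exp(-14^(1/4)*a/2) + C2*exp(14^(1/4)*a/2) + C3*sin(14^(1/4)*a/2) + C4*cos(14^(1/4)*a/2)


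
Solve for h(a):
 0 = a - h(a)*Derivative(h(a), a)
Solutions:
 h(a) = -sqrt(C1 + a^2)
 h(a) = sqrt(C1 + a^2)


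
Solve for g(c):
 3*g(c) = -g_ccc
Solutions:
 g(c) = C3*exp(-3^(1/3)*c) + (C1*sin(3^(5/6)*c/2) + C2*cos(3^(5/6)*c/2))*exp(3^(1/3)*c/2)


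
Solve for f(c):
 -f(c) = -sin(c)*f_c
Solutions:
 f(c) = C1*sqrt(cos(c) - 1)/sqrt(cos(c) + 1)


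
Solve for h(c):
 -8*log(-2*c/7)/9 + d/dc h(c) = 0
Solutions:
 h(c) = C1 + 8*c*log(-c)/9 + 8*c*(-log(7) - 1 + log(2))/9


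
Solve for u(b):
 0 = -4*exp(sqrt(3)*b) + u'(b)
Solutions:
 u(b) = C1 + 4*sqrt(3)*exp(sqrt(3)*b)/3


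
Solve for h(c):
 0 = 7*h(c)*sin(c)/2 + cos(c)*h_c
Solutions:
 h(c) = C1*cos(c)^(7/2)


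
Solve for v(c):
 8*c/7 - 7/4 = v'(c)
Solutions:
 v(c) = C1 + 4*c^2/7 - 7*c/4


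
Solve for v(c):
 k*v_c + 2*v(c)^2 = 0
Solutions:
 v(c) = k/(C1*k + 2*c)


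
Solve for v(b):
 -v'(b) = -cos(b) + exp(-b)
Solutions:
 v(b) = C1 + sin(b) + exp(-b)


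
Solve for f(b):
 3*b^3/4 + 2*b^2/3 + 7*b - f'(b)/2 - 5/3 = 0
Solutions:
 f(b) = C1 + 3*b^4/8 + 4*b^3/9 + 7*b^2 - 10*b/3


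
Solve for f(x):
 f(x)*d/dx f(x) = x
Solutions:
 f(x) = -sqrt(C1 + x^2)
 f(x) = sqrt(C1 + x^2)


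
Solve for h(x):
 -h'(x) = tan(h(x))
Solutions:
 h(x) = pi - asin(C1*exp(-x))
 h(x) = asin(C1*exp(-x))


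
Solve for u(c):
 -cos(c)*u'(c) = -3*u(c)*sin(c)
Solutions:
 u(c) = C1/cos(c)^3


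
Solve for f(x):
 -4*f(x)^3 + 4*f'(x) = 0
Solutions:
 f(x) = -sqrt(2)*sqrt(-1/(C1 + x))/2
 f(x) = sqrt(2)*sqrt(-1/(C1 + x))/2


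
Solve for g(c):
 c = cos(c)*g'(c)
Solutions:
 g(c) = C1 + Integral(c/cos(c), c)


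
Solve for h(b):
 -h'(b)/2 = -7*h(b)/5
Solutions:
 h(b) = C1*exp(14*b/5)


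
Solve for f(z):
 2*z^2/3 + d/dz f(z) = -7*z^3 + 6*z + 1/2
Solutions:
 f(z) = C1 - 7*z^4/4 - 2*z^3/9 + 3*z^2 + z/2


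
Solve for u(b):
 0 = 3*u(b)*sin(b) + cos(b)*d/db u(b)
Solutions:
 u(b) = C1*cos(b)^3


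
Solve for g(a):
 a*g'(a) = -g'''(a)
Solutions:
 g(a) = C1 + Integral(C2*airyai(-a) + C3*airybi(-a), a)


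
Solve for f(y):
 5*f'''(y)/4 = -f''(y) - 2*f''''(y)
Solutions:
 f(y) = C1 + C2*y + (C3*sin(sqrt(103)*y/16) + C4*cos(sqrt(103)*y/16))*exp(-5*y/16)


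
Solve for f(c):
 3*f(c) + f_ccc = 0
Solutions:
 f(c) = C3*exp(-3^(1/3)*c) + (C1*sin(3^(5/6)*c/2) + C2*cos(3^(5/6)*c/2))*exp(3^(1/3)*c/2)


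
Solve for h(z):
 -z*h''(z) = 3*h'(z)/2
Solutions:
 h(z) = C1 + C2/sqrt(z)


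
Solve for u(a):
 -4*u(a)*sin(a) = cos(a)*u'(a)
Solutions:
 u(a) = C1*cos(a)^4


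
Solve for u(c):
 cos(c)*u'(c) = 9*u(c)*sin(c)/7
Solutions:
 u(c) = C1/cos(c)^(9/7)


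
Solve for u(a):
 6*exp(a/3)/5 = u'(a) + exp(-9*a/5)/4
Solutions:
 u(a) = C1 + 18*exp(a/3)/5 + 5*exp(-9*a/5)/36


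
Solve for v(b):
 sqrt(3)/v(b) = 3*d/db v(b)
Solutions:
 v(b) = -sqrt(C1 + 6*sqrt(3)*b)/3
 v(b) = sqrt(C1 + 6*sqrt(3)*b)/3


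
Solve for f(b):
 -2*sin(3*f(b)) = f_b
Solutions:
 f(b) = -acos((-C1 - exp(12*b))/(C1 - exp(12*b)))/3 + 2*pi/3
 f(b) = acos((-C1 - exp(12*b))/(C1 - exp(12*b)))/3


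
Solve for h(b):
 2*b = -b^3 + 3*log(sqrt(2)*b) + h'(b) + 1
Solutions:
 h(b) = C1 + b^4/4 + b^2 - 3*b*log(b) - 3*b*log(2)/2 + 2*b


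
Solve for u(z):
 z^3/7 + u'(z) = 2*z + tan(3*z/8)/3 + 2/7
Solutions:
 u(z) = C1 - z^4/28 + z^2 + 2*z/7 - 8*log(cos(3*z/8))/9


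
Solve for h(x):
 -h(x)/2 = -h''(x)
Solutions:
 h(x) = C1*exp(-sqrt(2)*x/2) + C2*exp(sqrt(2)*x/2)


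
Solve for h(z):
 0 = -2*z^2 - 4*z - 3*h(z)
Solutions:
 h(z) = 2*z*(-z - 2)/3


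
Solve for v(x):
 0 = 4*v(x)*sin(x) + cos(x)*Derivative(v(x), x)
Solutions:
 v(x) = C1*cos(x)^4


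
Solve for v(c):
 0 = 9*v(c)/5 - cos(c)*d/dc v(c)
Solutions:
 v(c) = C1*(sin(c) + 1)^(9/10)/(sin(c) - 1)^(9/10)


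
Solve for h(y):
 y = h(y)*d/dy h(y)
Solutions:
 h(y) = -sqrt(C1 + y^2)
 h(y) = sqrt(C1 + y^2)


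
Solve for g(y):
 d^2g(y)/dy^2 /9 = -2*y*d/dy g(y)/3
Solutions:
 g(y) = C1 + C2*erf(sqrt(3)*y)


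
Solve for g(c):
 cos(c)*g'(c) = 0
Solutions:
 g(c) = C1


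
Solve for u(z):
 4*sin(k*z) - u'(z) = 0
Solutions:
 u(z) = C1 - 4*cos(k*z)/k


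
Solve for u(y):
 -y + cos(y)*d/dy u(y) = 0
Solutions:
 u(y) = C1 + Integral(y/cos(y), y)


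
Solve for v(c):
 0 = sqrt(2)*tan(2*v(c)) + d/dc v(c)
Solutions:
 v(c) = -asin(C1*exp(-2*sqrt(2)*c))/2 + pi/2
 v(c) = asin(C1*exp(-2*sqrt(2)*c))/2


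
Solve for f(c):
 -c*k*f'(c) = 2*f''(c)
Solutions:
 f(c) = Piecewise((-sqrt(pi)*C1*erf(c*sqrt(k)/2)/sqrt(k) - C2, (k > 0) | (k < 0)), (-C1*c - C2, True))


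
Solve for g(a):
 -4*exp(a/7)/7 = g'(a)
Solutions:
 g(a) = C1 - 4*exp(a/7)


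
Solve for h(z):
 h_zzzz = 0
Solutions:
 h(z) = C1 + C2*z + C3*z^2 + C4*z^3


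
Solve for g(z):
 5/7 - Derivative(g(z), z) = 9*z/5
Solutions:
 g(z) = C1 - 9*z^2/10 + 5*z/7


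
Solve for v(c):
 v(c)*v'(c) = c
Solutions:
 v(c) = -sqrt(C1 + c^2)
 v(c) = sqrt(C1 + c^2)


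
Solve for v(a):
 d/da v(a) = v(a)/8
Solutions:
 v(a) = C1*exp(a/8)


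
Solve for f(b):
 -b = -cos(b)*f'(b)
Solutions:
 f(b) = C1 + Integral(b/cos(b), b)


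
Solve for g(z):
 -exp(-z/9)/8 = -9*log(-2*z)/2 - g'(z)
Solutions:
 g(z) = C1 - 9*z*log(-z)/2 + 9*z*(1 - log(2))/2 - 9*exp(-z/9)/8


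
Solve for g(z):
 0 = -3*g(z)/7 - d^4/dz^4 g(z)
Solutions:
 g(z) = (C1*sin(sqrt(2)*3^(1/4)*7^(3/4)*z/14) + C2*cos(sqrt(2)*3^(1/4)*7^(3/4)*z/14))*exp(-sqrt(2)*3^(1/4)*7^(3/4)*z/14) + (C3*sin(sqrt(2)*3^(1/4)*7^(3/4)*z/14) + C4*cos(sqrt(2)*3^(1/4)*7^(3/4)*z/14))*exp(sqrt(2)*3^(1/4)*7^(3/4)*z/14)


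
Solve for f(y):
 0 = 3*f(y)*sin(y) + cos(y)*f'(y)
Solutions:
 f(y) = C1*cos(y)^3


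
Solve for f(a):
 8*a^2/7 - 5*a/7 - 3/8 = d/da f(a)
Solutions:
 f(a) = C1 + 8*a^3/21 - 5*a^2/14 - 3*a/8


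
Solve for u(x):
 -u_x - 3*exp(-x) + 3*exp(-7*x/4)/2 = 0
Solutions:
 u(x) = C1 + 3*exp(-x) - 6*exp(-7*x/4)/7


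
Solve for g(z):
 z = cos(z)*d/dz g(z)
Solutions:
 g(z) = C1 + Integral(z/cos(z), z)


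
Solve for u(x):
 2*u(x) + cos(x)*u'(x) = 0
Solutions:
 u(x) = C1*(sin(x) - 1)/(sin(x) + 1)


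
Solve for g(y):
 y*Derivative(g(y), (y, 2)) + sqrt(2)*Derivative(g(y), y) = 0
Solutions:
 g(y) = C1 + C2*y^(1 - sqrt(2))


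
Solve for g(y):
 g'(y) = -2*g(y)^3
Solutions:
 g(y) = -sqrt(2)*sqrt(-1/(C1 - 2*y))/2
 g(y) = sqrt(2)*sqrt(-1/(C1 - 2*y))/2


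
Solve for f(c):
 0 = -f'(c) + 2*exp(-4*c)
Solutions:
 f(c) = C1 - exp(-4*c)/2


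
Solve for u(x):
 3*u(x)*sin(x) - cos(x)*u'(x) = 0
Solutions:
 u(x) = C1/cos(x)^3


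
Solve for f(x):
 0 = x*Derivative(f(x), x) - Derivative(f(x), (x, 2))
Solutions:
 f(x) = C1 + C2*erfi(sqrt(2)*x/2)


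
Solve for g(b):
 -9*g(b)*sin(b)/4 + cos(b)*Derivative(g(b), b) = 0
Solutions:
 g(b) = C1/cos(b)^(9/4)


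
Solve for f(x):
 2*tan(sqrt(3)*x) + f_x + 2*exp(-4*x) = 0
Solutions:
 f(x) = C1 - sqrt(3)*log(tan(sqrt(3)*x)^2 + 1)/3 + exp(-4*x)/2


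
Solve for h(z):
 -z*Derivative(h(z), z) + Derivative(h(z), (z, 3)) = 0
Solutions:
 h(z) = C1 + Integral(C2*airyai(z) + C3*airybi(z), z)


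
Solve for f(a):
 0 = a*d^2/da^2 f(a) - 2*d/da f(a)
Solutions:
 f(a) = C1 + C2*a^3


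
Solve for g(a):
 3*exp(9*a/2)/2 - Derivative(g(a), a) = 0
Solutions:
 g(a) = C1 + exp(9*a/2)/3


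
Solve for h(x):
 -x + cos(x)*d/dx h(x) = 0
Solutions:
 h(x) = C1 + Integral(x/cos(x), x)


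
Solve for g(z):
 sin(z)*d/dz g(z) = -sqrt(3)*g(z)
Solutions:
 g(z) = C1*(cos(z) + 1)^(sqrt(3)/2)/(cos(z) - 1)^(sqrt(3)/2)


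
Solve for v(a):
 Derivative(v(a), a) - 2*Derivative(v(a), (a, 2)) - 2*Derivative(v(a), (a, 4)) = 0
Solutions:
 v(a) = C1 + C2*exp(6^(1/3)*a*(-(9 + sqrt(129))^(1/3) + 2*6^(1/3)/(9 + sqrt(129))^(1/3))/12)*sin(2^(1/3)*3^(1/6)*a*(6*2^(1/3)/(9 + sqrt(129))^(1/3) + 3^(2/3)*(9 + sqrt(129))^(1/3))/12) + C3*exp(6^(1/3)*a*(-(9 + sqrt(129))^(1/3) + 2*6^(1/3)/(9 + sqrt(129))^(1/3))/12)*cos(2^(1/3)*3^(1/6)*a*(6*2^(1/3)/(9 + sqrt(129))^(1/3) + 3^(2/3)*(9 + sqrt(129))^(1/3))/12) + C4*exp(-6^(1/3)*a*(-(9 + sqrt(129))^(1/3) + 2*6^(1/3)/(9 + sqrt(129))^(1/3))/6)


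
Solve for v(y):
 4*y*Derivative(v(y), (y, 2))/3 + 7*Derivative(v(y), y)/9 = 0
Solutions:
 v(y) = C1 + C2*y^(5/12)


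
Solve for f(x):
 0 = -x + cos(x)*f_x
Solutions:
 f(x) = C1 + Integral(x/cos(x), x)


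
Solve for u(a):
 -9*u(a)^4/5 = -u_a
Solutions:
 u(a) = 5^(1/3)*(-1/(C1 + 27*a))^(1/3)
 u(a) = 5^(1/3)*(-1/(C1 + 9*a))^(1/3)*(-3^(2/3) - 3*3^(1/6)*I)/6
 u(a) = 5^(1/3)*(-1/(C1 + 9*a))^(1/3)*(-3^(2/3) + 3*3^(1/6)*I)/6


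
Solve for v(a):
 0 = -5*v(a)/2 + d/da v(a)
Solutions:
 v(a) = C1*exp(5*a/2)


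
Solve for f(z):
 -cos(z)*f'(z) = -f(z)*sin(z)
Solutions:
 f(z) = C1/cos(z)


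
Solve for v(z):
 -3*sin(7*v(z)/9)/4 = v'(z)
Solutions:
 3*z/4 + 9*log(cos(7*v(z)/9) - 1)/14 - 9*log(cos(7*v(z)/9) + 1)/14 = C1


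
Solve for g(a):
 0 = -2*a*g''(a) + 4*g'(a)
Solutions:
 g(a) = C1 + C2*a^3


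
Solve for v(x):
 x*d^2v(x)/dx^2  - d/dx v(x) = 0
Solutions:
 v(x) = C1 + C2*x^2


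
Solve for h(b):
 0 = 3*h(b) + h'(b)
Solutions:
 h(b) = C1*exp(-3*b)


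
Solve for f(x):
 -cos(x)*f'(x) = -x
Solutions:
 f(x) = C1 + Integral(x/cos(x), x)


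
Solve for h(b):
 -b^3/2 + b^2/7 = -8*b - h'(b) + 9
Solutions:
 h(b) = C1 + b^4/8 - b^3/21 - 4*b^2 + 9*b


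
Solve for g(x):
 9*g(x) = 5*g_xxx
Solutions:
 g(x) = C3*exp(15^(2/3)*x/5) + (C1*sin(3*3^(1/6)*5^(2/3)*x/10) + C2*cos(3*3^(1/6)*5^(2/3)*x/10))*exp(-15^(2/3)*x/10)


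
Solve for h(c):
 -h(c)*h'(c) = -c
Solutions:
 h(c) = -sqrt(C1 + c^2)
 h(c) = sqrt(C1 + c^2)


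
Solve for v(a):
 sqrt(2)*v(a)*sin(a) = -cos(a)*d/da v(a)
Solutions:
 v(a) = C1*cos(a)^(sqrt(2))


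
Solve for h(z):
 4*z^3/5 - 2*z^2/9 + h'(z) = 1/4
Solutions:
 h(z) = C1 - z^4/5 + 2*z^3/27 + z/4


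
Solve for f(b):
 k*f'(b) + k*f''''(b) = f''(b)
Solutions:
 f(b) = C1 + C2*exp(2^(1/3)*b*(6^(1/3)*(sqrt(3)*sqrt(27 - 4/k^3) + 9)^(1/3)/12 - 2^(1/3)*3^(5/6)*I*(sqrt(3)*sqrt(27 - 4/k^3) + 9)^(1/3)/12 - 2/(k*(-3^(1/3) + 3^(5/6)*I)*(sqrt(3)*sqrt(27 - 4/k^3) + 9)^(1/3)))) + C3*exp(2^(1/3)*b*(6^(1/3)*(sqrt(3)*sqrt(27 - 4/k^3) + 9)^(1/3)/12 + 2^(1/3)*3^(5/6)*I*(sqrt(3)*sqrt(27 - 4/k^3) + 9)^(1/3)/12 + 2/(k*(3^(1/3) + 3^(5/6)*I)*(sqrt(3)*sqrt(27 - 4/k^3) + 9)^(1/3)))) + C4*exp(-6^(1/3)*b*(2^(1/3)*(sqrt(3)*sqrt(27 - 4/k^3) + 9)^(1/3) + 2*3^(1/3)/(k*(sqrt(3)*sqrt(27 - 4/k^3) + 9)^(1/3)))/6)


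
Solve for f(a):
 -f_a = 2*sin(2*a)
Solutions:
 f(a) = C1 + cos(2*a)


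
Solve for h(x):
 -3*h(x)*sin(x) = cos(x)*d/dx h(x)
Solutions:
 h(x) = C1*cos(x)^3


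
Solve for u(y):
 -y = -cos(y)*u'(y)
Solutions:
 u(y) = C1 + Integral(y/cos(y), y)


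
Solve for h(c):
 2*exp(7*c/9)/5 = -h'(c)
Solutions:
 h(c) = C1 - 18*exp(7*c/9)/35


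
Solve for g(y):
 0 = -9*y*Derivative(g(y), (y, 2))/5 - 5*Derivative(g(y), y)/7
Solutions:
 g(y) = C1 + C2*y^(38/63)


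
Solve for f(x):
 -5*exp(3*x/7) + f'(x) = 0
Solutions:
 f(x) = C1 + 35*exp(3*x/7)/3


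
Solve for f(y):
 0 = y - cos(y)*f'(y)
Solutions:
 f(y) = C1 + Integral(y/cos(y), y)


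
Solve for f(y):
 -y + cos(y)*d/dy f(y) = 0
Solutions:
 f(y) = C1 + Integral(y/cos(y), y)


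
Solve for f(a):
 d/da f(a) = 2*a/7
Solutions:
 f(a) = C1 + a^2/7


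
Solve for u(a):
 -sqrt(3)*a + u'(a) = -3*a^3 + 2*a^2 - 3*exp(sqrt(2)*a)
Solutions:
 u(a) = C1 - 3*a^4/4 + 2*a^3/3 + sqrt(3)*a^2/2 - 3*sqrt(2)*exp(sqrt(2)*a)/2


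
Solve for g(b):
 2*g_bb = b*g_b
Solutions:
 g(b) = C1 + C2*erfi(b/2)


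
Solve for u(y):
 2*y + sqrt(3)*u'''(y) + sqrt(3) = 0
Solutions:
 u(y) = C1 + C2*y + C3*y^2 - sqrt(3)*y^4/36 - y^3/6


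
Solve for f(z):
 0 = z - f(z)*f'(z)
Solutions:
 f(z) = -sqrt(C1 + z^2)
 f(z) = sqrt(C1 + z^2)


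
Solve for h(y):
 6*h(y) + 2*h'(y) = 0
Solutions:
 h(y) = C1*exp(-3*y)


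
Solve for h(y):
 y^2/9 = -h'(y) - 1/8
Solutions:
 h(y) = C1 - y^3/27 - y/8


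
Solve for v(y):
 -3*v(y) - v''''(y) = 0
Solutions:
 v(y) = (C1*sin(sqrt(2)*3^(1/4)*y/2) + C2*cos(sqrt(2)*3^(1/4)*y/2))*exp(-sqrt(2)*3^(1/4)*y/2) + (C3*sin(sqrt(2)*3^(1/4)*y/2) + C4*cos(sqrt(2)*3^(1/4)*y/2))*exp(sqrt(2)*3^(1/4)*y/2)


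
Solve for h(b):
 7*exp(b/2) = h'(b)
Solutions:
 h(b) = C1 + 14*exp(b/2)


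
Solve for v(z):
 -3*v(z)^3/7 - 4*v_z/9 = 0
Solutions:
 v(z) = -sqrt(14)*sqrt(-1/(C1 - 27*z))
 v(z) = sqrt(14)*sqrt(-1/(C1 - 27*z))


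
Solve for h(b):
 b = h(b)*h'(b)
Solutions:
 h(b) = -sqrt(C1 + b^2)
 h(b) = sqrt(C1 + b^2)


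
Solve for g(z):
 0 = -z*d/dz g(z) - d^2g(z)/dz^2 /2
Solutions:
 g(z) = C1 + C2*erf(z)


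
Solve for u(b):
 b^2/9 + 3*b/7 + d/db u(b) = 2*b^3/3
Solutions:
 u(b) = C1 + b^4/6 - b^3/27 - 3*b^2/14


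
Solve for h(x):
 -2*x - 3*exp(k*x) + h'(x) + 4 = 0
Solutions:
 h(x) = C1 + x^2 - 4*x + 3*exp(k*x)/k


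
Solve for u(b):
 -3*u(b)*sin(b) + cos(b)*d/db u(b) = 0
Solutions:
 u(b) = C1/cos(b)^3


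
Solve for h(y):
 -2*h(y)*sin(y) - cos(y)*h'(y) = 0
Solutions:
 h(y) = C1*cos(y)^2


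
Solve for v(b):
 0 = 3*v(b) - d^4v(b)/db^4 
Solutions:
 v(b) = C1*exp(-3^(1/4)*b) + C2*exp(3^(1/4)*b) + C3*sin(3^(1/4)*b) + C4*cos(3^(1/4)*b)


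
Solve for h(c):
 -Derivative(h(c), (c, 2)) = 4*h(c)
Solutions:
 h(c) = C1*sin(2*c) + C2*cos(2*c)


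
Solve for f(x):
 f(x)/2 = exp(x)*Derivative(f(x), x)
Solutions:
 f(x) = C1*exp(-exp(-x)/2)


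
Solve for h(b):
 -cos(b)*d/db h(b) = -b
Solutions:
 h(b) = C1 + Integral(b/cos(b), b)


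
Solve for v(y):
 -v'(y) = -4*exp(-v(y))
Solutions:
 v(y) = log(C1 + 4*y)


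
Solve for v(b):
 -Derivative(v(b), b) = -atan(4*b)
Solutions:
 v(b) = C1 + b*atan(4*b) - log(16*b^2 + 1)/8


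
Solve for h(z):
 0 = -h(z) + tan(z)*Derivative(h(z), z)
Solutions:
 h(z) = C1*sin(z)


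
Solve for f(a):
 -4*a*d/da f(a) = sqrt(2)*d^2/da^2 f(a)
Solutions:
 f(a) = C1 + C2*erf(2^(1/4)*a)


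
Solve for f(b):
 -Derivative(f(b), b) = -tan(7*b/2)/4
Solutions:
 f(b) = C1 - log(cos(7*b/2))/14


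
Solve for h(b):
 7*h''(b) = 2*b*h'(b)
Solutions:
 h(b) = C1 + C2*erfi(sqrt(7)*b/7)


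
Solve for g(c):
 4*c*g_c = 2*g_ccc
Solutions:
 g(c) = C1 + Integral(C2*airyai(2^(1/3)*c) + C3*airybi(2^(1/3)*c), c)


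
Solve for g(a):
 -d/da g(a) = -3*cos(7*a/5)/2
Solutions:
 g(a) = C1 + 15*sin(7*a/5)/14


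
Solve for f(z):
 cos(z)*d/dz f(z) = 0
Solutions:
 f(z) = C1


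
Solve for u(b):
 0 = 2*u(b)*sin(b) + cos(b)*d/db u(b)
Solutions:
 u(b) = C1*cos(b)^2


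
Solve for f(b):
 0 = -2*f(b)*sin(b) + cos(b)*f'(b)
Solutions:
 f(b) = C1/cos(b)^2


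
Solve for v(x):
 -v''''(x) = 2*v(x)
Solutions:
 v(x) = (C1*sin(2^(3/4)*x/2) + C2*cos(2^(3/4)*x/2))*exp(-2^(3/4)*x/2) + (C3*sin(2^(3/4)*x/2) + C4*cos(2^(3/4)*x/2))*exp(2^(3/4)*x/2)


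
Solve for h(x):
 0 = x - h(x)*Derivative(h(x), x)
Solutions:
 h(x) = -sqrt(C1 + x^2)
 h(x) = sqrt(C1 + x^2)


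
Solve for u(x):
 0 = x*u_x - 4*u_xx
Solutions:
 u(x) = C1 + C2*erfi(sqrt(2)*x/4)


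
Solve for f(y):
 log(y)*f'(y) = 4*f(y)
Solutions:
 f(y) = C1*exp(4*li(y))


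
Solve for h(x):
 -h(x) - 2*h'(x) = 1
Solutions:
 h(x) = C1*exp(-x/2) - 1


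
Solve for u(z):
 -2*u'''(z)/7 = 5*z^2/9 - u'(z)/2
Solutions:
 u(z) = C1 + C2*exp(-sqrt(7)*z/2) + C3*exp(sqrt(7)*z/2) + 10*z^3/27 + 80*z/63


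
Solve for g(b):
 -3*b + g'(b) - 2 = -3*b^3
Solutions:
 g(b) = C1 - 3*b^4/4 + 3*b^2/2 + 2*b


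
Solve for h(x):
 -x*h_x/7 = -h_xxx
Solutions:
 h(x) = C1 + Integral(C2*airyai(7^(2/3)*x/7) + C3*airybi(7^(2/3)*x/7), x)


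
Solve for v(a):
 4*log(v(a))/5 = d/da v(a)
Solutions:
 li(v(a)) = C1 + 4*a/5


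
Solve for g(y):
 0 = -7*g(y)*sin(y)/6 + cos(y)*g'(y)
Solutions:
 g(y) = C1/cos(y)^(7/6)


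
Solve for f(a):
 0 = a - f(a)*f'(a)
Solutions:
 f(a) = -sqrt(C1 + a^2)
 f(a) = sqrt(C1 + a^2)


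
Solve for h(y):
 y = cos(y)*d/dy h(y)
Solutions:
 h(y) = C1 + Integral(y/cos(y), y)


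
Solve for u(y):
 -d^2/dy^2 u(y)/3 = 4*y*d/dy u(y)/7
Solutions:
 u(y) = C1 + C2*erf(sqrt(42)*y/7)


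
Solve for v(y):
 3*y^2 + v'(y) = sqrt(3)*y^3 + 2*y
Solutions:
 v(y) = C1 + sqrt(3)*y^4/4 - y^3 + y^2


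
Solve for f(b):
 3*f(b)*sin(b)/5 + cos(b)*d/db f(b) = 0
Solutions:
 f(b) = C1*cos(b)^(3/5)


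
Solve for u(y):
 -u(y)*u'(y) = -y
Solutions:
 u(y) = -sqrt(C1 + y^2)
 u(y) = sqrt(C1 + y^2)


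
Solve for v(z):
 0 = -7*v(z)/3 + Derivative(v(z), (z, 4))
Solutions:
 v(z) = C1*exp(-3^(3/4)*7^(1/4)*z/3) + C2*exp(3^(3/4)*7^(1/4)*z/3) + C3*sin(3^(3/4)*7^(1/4)*z/3) + C4*cos(3^(3/4)*7^(1/4)*z/3)


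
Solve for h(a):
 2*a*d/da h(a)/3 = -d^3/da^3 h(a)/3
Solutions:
 h(a) = C1 + Integral(C2*airyai(-2^(1/3)*a) + C3*airybi(-2^(1/3)*a), a)


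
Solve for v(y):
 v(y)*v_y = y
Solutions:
 v(y) = -sqrt(C1 + y^2)
 v(y) = sqrt(C1 + y^2)


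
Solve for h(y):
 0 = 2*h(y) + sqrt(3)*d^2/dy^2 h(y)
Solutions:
 h(y) = C1*sin(sqrt(2)*3^(3/4)*y/3) + C2*cos(sqrt(2)*3^(3/4)*y/3)


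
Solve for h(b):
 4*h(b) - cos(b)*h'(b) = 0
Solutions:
 h(b) = C1*(sin(b)^2 + 2*sin(b) + 1)/(sin(b)^2 - 2*sin(b) + 1)


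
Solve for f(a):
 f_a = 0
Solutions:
 f(a) = C1


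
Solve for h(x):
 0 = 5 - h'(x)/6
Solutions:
 h(x) = C1 + 30*x


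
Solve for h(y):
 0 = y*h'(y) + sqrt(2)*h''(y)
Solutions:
 h(y) = C1 + C2*erf(2^(1/4)*y/2)


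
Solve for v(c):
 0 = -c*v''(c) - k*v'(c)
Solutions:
 v(c) = C1 + c^(1 - re(k))*(C2*sin(log(c)*Abs(im(k))) + C3*cos(log(c)*im(k)))


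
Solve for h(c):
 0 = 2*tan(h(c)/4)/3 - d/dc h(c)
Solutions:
 h(c) = -4*asin(C1*exp(c/6)) + 4*pi
 h(c) = 4*asin(C1*exp(c/6))


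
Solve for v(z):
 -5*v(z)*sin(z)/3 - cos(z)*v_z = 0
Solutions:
 v(z) = C1*cos(z)^(5/3)


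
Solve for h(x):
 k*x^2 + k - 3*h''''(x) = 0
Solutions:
 h(x) = C1 + C2*x + C3*x^2 + C4*x^3 + k*x^6/1080 + k*x^4/72


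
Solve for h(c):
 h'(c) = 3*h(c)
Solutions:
 h(c) = C1*exp(3*c)


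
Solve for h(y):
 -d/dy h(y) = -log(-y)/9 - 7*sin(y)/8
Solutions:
 h(y) = C1 + y*log(-y)/9 - y/9 - 7*cos(y)/8


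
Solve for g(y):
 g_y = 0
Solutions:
 g(y) = C1


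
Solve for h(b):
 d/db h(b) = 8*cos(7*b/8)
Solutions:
 h(b) = C1 + 64*sin(7*b/8)/7


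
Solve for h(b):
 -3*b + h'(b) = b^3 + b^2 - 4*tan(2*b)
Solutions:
 h(b) = C1 + b^4/4 + b^3/3 + 3*b^2/2 + 2*log(cos(2*b))


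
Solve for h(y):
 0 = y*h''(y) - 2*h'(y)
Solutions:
 h(y) = C1 + C2*y^3


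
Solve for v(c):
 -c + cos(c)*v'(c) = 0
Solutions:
 v(c) = C1 + Integral(c/cos(c), c)


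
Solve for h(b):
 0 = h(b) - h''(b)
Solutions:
 h(b) = C1*exp(-b) + C2*exp(b)


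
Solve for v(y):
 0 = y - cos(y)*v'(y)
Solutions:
 v(y) = C1 + Integral(y/cos(y), y)


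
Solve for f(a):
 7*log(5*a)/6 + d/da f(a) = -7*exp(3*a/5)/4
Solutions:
 f(a) = C1 - 7*a*log(a)/6 + 7*a*(1 - log(5))/6 - 35*exp(3*a/5)/12


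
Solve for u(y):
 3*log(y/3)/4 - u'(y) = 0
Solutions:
 u(y) = C1 + 3*y*log(y)/4 - 3*y*log(3)/4 - 3*y/4


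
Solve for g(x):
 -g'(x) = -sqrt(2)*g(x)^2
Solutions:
 g(x) = -1/(C1 + sqrt(2)*x)


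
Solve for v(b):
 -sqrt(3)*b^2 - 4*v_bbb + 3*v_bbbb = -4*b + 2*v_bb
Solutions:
 v(b) = C1 + C2*b + C3*exp(b*(2 - sqrt(10))/3) + C4*exp(b*(2 + sqrt(10))/3) - sqrt(3)*b^4/24 + b^3*(1 + sqrt(3))/3 + b^2*(-11*sqrt(3)/4 - 2)


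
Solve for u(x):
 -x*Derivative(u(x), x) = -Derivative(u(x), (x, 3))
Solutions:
 u(x) = C1 + Integral(C2*airyai(x) + C3*airybi(x), x)


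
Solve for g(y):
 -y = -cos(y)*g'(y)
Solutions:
 g(y) = C1 + Integral(y/cos(y), y)


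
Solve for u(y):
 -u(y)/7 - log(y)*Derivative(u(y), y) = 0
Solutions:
 u(y) = C1*exp(-li(y)/7)


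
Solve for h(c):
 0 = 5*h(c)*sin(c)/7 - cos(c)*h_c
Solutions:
 h(c) = C1/cos(c)^(5/7)


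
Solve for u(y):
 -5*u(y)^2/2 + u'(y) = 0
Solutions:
 u(y) = -2/(C1 + 5*y)


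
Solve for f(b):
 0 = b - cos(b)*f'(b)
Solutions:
 f(b) = C1 + Integral(b/cos(b), b)


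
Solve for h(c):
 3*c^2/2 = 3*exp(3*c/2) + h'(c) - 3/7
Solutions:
 h(c) = C1 + c^3/2 + 3*c/7 - 2*exp(3*c/2)


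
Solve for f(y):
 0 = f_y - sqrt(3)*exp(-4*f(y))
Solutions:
 f(y) = log(-I*(C1 + 4*sqrt(3)*y)^(1/4))
 f(y) = log(I*(C1 + 4*sqrt(3)*y)^(1/4))
 f(y) = log(-(C1 + 4*sqrt(3)*y)^(1/4))
 f(y) = log(C1 + 4*sqrt(3)*y)/4


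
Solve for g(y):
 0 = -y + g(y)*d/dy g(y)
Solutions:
 g(y) = -sqrt(C1 + y^2)
 g(y) = sqrt(C1 + y^2)


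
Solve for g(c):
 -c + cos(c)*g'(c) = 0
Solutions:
 g(c) = C1 + Integral(c/cos(c), c)


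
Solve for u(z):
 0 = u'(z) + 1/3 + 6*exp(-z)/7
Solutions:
 u(z) = C1 - z/3 + 6*exp(-z)/7


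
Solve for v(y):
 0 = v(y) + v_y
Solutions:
 v(y) = C1*exp(-y)


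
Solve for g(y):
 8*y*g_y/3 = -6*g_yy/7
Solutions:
 g(y) = C1 + C2*erf(sqrt(14)*y/3)


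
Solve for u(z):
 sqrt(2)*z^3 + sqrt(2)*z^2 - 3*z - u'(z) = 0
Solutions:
 u(z) = C1 + sqrt(2)*z^4/4 + sqrt(2)*z^3/3 - 3*z^2/2


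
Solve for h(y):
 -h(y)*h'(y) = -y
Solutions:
 h(y) = -sqrt(C1 + y^2)
 h(y) = sqrt(C1 + y^2)


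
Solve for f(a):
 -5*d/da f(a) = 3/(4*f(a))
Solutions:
 f(a) = -sqrt(C1 - 30*a)/10
 f(a) = sqrt(C1 - 30*a)/10


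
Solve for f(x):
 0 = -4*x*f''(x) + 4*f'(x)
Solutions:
 f(x) = C1 + C2*x^2


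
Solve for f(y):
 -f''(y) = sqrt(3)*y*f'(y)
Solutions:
 f(y) = C1 + C2*erf(sqrt(2)*3^(1/4)*y/2)


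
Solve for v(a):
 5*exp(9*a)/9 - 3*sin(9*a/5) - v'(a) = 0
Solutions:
 v(a) = C1 + 5*exp(9*a)/81 + 5*cos(9*a/5)/3


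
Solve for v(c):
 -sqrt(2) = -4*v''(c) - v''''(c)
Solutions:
 v(c) = C1 + C2*c + C3*sin(2*c) + C4*cos(2*c) + sqrt(2)*c^2/8


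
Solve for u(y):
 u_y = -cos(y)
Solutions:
 u(y) = C1 - sin(y)


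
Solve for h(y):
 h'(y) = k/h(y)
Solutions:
 h(y) = -sqrt(C1 + 2*k*y)
 h(y) = sqrt(C1 + 2*k*y)


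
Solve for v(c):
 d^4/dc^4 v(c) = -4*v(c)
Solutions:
 v(c) = (C1*sin(c) + C2*cos(c))*exp(-c) + (C3*sin(c) + C4*cos(c))*exp(c)


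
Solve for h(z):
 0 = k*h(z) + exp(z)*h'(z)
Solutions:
 h(z) = C1*exp(k*exp(-z))


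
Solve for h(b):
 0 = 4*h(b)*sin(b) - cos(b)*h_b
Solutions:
 h(b) = C1/cos(b)^4


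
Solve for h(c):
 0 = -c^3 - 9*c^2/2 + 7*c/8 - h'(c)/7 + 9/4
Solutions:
 h(c) = C1 - 7*c^4/4 - 21*c^3/2 + 49*c^2/16 + 63*c/4


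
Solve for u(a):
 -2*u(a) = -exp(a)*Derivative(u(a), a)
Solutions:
 u(a) = C1*exp(-2*exp(-a))


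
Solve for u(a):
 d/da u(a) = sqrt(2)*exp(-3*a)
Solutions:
 u(a) = C1 - sqrt(2)*exp(-3*a)/3


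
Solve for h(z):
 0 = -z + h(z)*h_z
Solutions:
 h(z) = -sqrt(C1 + z^2)
 h(z) = sqrt(C1 + z^2)


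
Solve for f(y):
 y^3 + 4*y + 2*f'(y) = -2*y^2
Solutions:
 f(y) = C1 - y^4/8 - y^3/3 - y^2


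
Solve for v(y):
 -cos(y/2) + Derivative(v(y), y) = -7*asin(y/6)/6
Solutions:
 v(y) = C1 - 7*y*asin(y/6)/6 - 7*sqrt(36 - y^2)/6 + 2*sin(y/2)


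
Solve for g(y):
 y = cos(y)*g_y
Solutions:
 g(y) = C1 + Integral(y/cos(y), y)


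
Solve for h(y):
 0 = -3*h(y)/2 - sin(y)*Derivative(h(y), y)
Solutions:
 h(y) = C1*(cos(y) + 1)^(3/4)/(cos(y) - 1)^(3/4)


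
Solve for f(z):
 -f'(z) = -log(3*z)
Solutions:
 f(z) = C1 + z*log(z) - z + z*log(3)


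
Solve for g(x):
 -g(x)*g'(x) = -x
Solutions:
 g(x) = -sqrt(C1 + x^2)
 g(x) = sqrt(C1 + x^2)


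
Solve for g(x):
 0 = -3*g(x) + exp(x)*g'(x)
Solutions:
 g(x) = C1*exp(-3*exp(-x))


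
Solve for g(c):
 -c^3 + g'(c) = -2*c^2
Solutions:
 g(c) = C1 + c^4/4 - 2*c^3/3


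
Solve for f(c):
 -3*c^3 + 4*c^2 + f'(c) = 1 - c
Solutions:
 f(c) = C1 + 3*c^4/4 - 4*c^3/3 - c^2/2 + c


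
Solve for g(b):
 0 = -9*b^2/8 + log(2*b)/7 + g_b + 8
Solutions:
 g(b) = C1 + 3*b^3/8 - b*log(b)/7 - 55*b/7 - b*log(2)/7


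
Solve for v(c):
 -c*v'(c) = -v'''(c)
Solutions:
 v(c) = C1 + Integral(C2*airyai(c) + C3*airybi(c), c)


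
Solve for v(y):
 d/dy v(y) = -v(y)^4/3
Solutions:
 v(y) = (-1 - sqrt(3)*I)*(1/(C1 + y))^(1/3)/2
 v(y) = (-1 + sqrt(3)*I)*(1/(C1 + y))^(1/3)/2
 v(y) = (1/(C1 + y))^(1/3)


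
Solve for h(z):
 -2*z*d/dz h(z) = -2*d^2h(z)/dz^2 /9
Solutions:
 h(z) = C1 + C2*erfi(3*sqrt(2)*z/2)


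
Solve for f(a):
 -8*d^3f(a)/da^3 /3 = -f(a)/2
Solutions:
 f(a) = C3*exp(2^(2/3)*3^(1/3)*a/4) + (C1*sin(2^(2/3)*3^(5/6)*a/8) + C2*cos(2^(2/3)*3^(5/6)*a/8))*exp(-2^(2/3)*3^(1/3)*a/8)


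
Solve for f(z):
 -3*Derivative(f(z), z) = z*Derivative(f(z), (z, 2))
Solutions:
 f(z) = C1 + C2/z^2


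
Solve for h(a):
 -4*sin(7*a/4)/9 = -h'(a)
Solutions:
 h(a) = C1 - 16*cos(7*a/4)/63


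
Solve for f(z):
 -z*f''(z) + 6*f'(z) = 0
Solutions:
 f(z) = C1 + C2*z^7


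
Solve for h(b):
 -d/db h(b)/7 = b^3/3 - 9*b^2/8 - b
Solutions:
 h(b) = C1 - 7*b^4/12 + 21*b^3/8 + 7*b^2/2


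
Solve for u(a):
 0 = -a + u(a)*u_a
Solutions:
 u(a) = -sqrt(C1 + a^2)
 u(a) = sqrt(C1 + a^2)


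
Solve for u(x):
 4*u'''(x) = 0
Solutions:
 u(x) = C1 + C2*x + C3*x^2


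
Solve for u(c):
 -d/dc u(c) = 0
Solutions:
 u(c) = C1


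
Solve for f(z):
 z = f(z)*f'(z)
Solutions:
 f(z) = -sqrt(C1 + z^2)
 f(z) = sqrt(C1 + z^2)


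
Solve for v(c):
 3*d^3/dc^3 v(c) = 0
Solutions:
 v(c) = C1 + C2*c + C3*c^2


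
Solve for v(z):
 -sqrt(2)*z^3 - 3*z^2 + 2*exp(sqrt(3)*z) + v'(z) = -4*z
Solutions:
 v(z) = C1 + sqrt(2)*z^4/4 + z^3 - 2*z^2 - 2*sqrt(3)*exp(sqrt(3)*z)/3


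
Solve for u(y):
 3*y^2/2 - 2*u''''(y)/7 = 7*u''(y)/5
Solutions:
 u(y) = C1 + C2*y + C3*sin(7*sqrt(10)*y/10) + C4*cos(7*sqrt(10)*y/10) + 5*y^4/56 - 75*y^2/343


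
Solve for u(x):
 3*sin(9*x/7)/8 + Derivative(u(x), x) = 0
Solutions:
 u(x) = C1 + 7*cos(9*x/7)/24


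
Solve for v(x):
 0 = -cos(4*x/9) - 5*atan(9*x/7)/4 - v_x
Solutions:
 v(x) = C1 - 5*x*atan(9*x/7)/4 + 35*log(81*x^2 + 49)/72 - 9*sin(4*x/9)/4


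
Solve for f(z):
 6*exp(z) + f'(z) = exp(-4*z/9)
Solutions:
 f(z) = C1 - 6*exp(z) - 9*exp(-4*z/9)/4


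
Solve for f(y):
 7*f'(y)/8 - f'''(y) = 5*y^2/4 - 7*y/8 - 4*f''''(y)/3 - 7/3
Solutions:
 f(y) = C1 + C2*exp(y*((sqrt(399) + 20)^(-1/3) + 2 + (sqrt(399) + 20)^(1/3))/8)*sin(sqrt(3)*y*(-(sqrt(399) + 20)^(1/3) + (sqrt(399) + 20)^(-1/3))/8) + C3*exp(y*((sqrt(399) + 20)^(-1/3) + 2 + (sqrt(399) + 20)^(1/3))/8)*cos(sqrt(3)*y*(-(sqrt(399) + 20)^(1/3) + (sqrt(399) + 20)^(-1/3))/8) + C4*exp(y*(-(sqrt(399) + 20)^(1/3) - 1/(sqrt(399) + 20)^(1/3) + 1)/4) + 10*y^3/21 - y^2/2 + 88*y/147


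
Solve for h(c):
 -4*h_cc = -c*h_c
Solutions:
 h(c) = C1 + C2*erfi(sqrt(2)*c/4)


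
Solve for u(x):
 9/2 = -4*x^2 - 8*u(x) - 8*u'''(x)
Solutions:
 u(x) = C3*exp(-x) - x^2/2 + (C1*sin(sqrt(3)*x/2) + C2*cos(sqrt(3)*x/2))*exp(x/2) - 9/16


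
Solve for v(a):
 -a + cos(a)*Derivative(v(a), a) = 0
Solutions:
 v(a) = C1 + Integral(a/cos(a), a)


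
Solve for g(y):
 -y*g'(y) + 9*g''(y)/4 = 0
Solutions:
 g(y) = C1 + C2*erfi(sqrt(2)*y/3)


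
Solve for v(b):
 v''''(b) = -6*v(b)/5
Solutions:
 v(b) = (C1*sin(10^(3/4)*3^(1/4)*b/10) + C2*cos(10^(3/4)*3^(1/4)*b/10))*exp(-10^(3/4)*3^(1/4)*b/10) + (C3*sin(10^(3/4)*3^(1/4)*b/10) + C4*cos(10^(3/4)*3^(1/4)*b/10))*exp(10^(3/4)*3^(1/4)*b/10)


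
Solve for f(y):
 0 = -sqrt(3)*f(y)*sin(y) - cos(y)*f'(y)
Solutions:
 f(y) = C1*cos(y)^(sqrt(3))


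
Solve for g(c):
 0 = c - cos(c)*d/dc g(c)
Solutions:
 g(c) = C1 + Integral(c/cos(c), c)


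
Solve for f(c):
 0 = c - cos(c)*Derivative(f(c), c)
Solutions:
 f(c) = C1 + Integral(c/cos(c), c)


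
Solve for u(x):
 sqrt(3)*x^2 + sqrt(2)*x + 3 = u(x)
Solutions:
 u(x) = sqrt(3)*x^2 + sqrt(2)*x + 3


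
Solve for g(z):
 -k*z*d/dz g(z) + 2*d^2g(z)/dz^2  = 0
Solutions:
 g(z) = Piecewise((-sqrt(pi)*C1*erf(z*sqrt(-k)/2)/sqrt(-k) - C2, (k > 0) | (k < 0)), (-C1*z - C2, True))


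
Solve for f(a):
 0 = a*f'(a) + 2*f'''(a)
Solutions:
 f(a) = C1 + Integral(C2*airyai(-2^(2/3)*a/2) + C3*airybi(-2^(2/3)*a/2), a)


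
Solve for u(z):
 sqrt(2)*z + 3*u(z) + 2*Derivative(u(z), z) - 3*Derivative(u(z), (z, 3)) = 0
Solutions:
 u(z) = C1*exp(-2^(1/3)*z*(4/(sqrt(697) + 27)^(1/3) + 2^(1/3)*(sqrt(697) + 27)^(1/3))/12)*sin(2^(1/3)*sqrt(3)*z*(-2^(1/3)*(sqrt(697) + 27)^(1/3) + 4/(sqrt(697) + 27)^(1/3))/12) + C2*exp(-2^(1/3)*z*(4/(sqrt(697) + 27)^(1/3) + 2^(1/3)*(sqrt(697) + 27)^(1/3))/12)*cos(2^(1/3)*sqrt(3)*z*(-2^(1/3)*(sqrt(697) + 27)^(1/3) + 4/(sqrt(697) + 27)^(1/3))/12) + C3*exp(2^(1/3)*z*(4/(sqrt(697) + 27)^(1/3) + 2^(1/3)*(sqrt(697) + 27)^(1/3))/6) - sqrt(2)*z/3 + 2*sqrt(2)/9


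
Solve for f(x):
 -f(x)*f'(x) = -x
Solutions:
 f(x) = -sqrt(C1 + x^2)
 f(x) = sqrt(C1 + x^2)


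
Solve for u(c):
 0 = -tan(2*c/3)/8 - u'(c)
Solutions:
 u(c) = C1 + 3*log(cos(2*c/3))/16


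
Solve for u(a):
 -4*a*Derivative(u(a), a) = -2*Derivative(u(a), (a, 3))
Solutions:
 u(a) = C1 + Integral(C2*airyai(2^(1/3)*a) + C3*airybi(2^(1/3)*a), a)


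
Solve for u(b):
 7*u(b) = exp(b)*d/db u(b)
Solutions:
 u(b) = C1*exp(-7*exp(-b))


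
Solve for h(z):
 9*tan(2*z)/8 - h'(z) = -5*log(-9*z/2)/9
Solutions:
 h(z) = C1 + 5*z*log(-z)/9 - 5*z/9 - 5*z*log(2)/9 + 10*z*log(3)/9 - 9*log(cos(2*z))/16


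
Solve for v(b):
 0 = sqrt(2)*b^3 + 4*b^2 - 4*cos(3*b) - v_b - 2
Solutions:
 v(b) = C1 + sqrt(2)*b^4/4 + 4*b^3/3 - 2*b - 4*sin(3*b)/3


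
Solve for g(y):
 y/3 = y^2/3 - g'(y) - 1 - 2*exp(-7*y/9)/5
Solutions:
 g(y) = C1 + y^3/9 - y^2/6 - y + 18*exp(-7*y/9)/35


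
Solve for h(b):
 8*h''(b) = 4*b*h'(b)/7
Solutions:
 h(b) = C1 + C2*erfi(sqrt(7)*b/14)


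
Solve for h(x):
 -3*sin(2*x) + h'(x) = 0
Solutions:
 h(x) = C1 - 3*cos(2*x)/2


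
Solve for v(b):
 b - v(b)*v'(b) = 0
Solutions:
 v(b) = -sqrt(C1 + b^2)
 v(b) = sqrt(C1 + b^2)


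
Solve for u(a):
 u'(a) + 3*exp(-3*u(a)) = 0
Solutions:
 u(a) = log(C1 - 9*a)/3
 u(a) = log((-3^(1/3) - 3^(5/6)*I)*(C1 - 3*a)^(1/3)/2)
 u(a) = log((-3^(1/3) + 3^(5/6)*I)*(C1 - 3*a)^(1/3)/2)


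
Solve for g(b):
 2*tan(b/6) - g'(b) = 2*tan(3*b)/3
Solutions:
 g(b) = C1 - 12*log(cos(b/6)) + 2*log(cos(3*b))/9


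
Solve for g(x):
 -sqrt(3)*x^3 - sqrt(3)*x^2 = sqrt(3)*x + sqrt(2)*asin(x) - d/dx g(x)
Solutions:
 g(x) = C1 + sqrt(3)*x^4/4 + sqrt(3)*x^3/3 + sqrt(3)*x^2/2 + sqrt(2)*(x*asin(x) + sqrt(1 - x^2))


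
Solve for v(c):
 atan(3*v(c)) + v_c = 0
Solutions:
 Integral(1/atan(3*_y), (_y, v(c))) = C1 - c


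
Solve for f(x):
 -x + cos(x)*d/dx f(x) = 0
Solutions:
 f(x) = C1 + Integral(x/cos(x), x)


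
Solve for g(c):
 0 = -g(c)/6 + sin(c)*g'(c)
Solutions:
 g(c) = C1*(cos(c) - 1)^(1/12)/(cos(c) + 1)^(1/12)


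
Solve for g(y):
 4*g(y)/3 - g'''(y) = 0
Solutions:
 g(y) = C3*exp(6^(2/3)*y/3) + (C1*sin(2^(2/3)*3^(1/6)*y/2) + C2*cos(2^(2/3)*3^(1/6)*y/2))*exp(-6^(2/3)*y/6)


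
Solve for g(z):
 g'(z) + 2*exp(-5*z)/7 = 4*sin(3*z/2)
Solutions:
 g(z) = C1 - 8*cos(3*z/2)/3 + 2*exp(-5*z)/35


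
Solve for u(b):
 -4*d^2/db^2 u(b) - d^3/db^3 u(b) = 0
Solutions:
 u(b) = C1 + C2*b + C3*exp(-4*b)


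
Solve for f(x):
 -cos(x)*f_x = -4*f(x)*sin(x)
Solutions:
 f(x) = C1/cos(x)^4


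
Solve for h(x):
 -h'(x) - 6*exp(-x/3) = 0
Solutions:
 h(x) = C1 + 18*exp(-x/3)


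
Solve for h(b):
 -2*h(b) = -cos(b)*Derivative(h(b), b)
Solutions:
 h(b) = C1*(sin(b) + 1)/(sin(b) - 1)


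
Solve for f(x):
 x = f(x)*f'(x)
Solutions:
 f(x) = -sqrt(C1 + x^2)
 f(x) = sqrt(C1 + x^2)


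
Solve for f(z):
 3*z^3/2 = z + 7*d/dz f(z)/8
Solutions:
 f(z) = C1 + 3*z^4/7 - 4*z^2/7


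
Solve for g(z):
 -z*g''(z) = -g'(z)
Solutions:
 g(z) = C1 + C2*z^2


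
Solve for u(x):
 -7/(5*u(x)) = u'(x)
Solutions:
 u(x) = -sqrt(C1 - 70*x)/5
 u(x) = sqrt(C1 - 70*x)/5


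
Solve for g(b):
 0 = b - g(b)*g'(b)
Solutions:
 g(b) = -sqrt(C1 + b^2)
 g(b) = sqrt(C1 + b^2)


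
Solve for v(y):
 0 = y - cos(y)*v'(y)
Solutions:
 v(y) = C1 + Integral(y/cos(y), y)


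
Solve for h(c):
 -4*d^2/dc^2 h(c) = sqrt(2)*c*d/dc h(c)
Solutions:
 h(c) = C1 + C2*erf(2^(3/4)*c/4)


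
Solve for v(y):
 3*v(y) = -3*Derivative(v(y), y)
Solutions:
 v(y) = C1*exp(-y)


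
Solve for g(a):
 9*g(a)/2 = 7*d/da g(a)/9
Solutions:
 g(a) = C1*exp(81*a/14)


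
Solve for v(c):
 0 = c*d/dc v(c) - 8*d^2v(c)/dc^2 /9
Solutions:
 v(c) = C1 + C2*erfi(3*c/4)


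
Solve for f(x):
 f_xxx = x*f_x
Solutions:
 f(x) = C1 + Integral(C2*airyai(x) + C3*airybi(x), x)


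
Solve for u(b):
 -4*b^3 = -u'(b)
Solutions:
 u(b) = C1 + b^4


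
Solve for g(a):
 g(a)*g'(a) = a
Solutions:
 g(a) = -sqrt(C1 + a^2)
 g(a) = sqrt(C1 + a^2)


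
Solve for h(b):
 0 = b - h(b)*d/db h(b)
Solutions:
 h(b) = -sqrt(C1 + b^2)
 h(b) = sqrt(C1 + b^2)


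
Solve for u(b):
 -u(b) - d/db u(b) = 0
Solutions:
 u(b) = C1*exp(-b)


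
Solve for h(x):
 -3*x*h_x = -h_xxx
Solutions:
 h(x) = C1 + Integral(C2*airyai(3^(1/3)*x) + C3*airybi(3^(1/3)*x), x)


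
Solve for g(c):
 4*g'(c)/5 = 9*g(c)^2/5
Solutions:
 g(c) = -4/(C1 + 9*c)


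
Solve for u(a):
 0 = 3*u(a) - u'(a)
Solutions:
 u(a) = C1*exp(3*a)


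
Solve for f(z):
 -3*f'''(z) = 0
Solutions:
 f(z) = C1 + C2*z + C3*z^2


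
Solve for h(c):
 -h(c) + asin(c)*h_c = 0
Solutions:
 h(c) = C1*exp(Integral(1/asin(c), c))


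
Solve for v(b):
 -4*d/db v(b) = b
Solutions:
 v(b) = C1 - b^2/8


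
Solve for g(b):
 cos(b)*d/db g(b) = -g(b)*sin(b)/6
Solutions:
 g(b) = C1*cos(b)^(1/6)


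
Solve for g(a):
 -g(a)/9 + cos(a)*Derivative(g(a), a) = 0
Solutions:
 g(a) = C1*(sin(a) + 1)^(1/18)/(sin(a) - 1)^(1/18)


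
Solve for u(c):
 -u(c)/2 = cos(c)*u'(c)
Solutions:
 u(c) = C1*(sin(c) - 1)^(1/4)/(sin(c) + 1)^(1/4)


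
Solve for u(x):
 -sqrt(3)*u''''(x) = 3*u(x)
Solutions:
 u(x) = (C1*sin(sqrt(2)*3^(1/8)*x/2) + C2*cos(sqrt(2)*3^(1/8)*x/2))*exp(-sqrt(2)*3^(1/8)*x/2) + (C3*sin(sqrt(2)*3^(1/8)*x/2) + C4*cos(sqrt(2)*3^(1/8)*x/2))*exp(sqrt(2)*3^(1/8)*x/2)
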